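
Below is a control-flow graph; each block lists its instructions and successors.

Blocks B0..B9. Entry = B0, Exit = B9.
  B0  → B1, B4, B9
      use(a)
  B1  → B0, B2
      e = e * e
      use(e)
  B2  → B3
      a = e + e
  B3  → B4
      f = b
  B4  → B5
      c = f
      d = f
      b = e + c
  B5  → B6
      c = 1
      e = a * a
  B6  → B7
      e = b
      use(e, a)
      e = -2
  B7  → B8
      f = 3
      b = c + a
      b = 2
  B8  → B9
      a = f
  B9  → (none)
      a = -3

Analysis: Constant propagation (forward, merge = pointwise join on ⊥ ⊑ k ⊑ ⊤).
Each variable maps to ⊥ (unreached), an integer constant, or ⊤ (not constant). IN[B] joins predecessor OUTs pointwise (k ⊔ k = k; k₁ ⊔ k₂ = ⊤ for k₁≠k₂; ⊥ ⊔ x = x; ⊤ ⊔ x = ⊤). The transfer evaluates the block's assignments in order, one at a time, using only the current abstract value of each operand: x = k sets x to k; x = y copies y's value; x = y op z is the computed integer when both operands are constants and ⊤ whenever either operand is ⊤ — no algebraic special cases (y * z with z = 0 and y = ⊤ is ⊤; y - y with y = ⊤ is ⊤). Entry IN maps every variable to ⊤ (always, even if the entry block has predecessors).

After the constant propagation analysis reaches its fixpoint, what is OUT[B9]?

Answer: {a: -3, b: ⊤, c: ⊤, d: ⊤, e: ⊤, f: ⊤}

Working:
Converged values:
  B0:  IN=(all ⊤)  OUT=(all ⊤)
  B1:  IN=(all ⊤)  OUT=(all ⊤)
  B2:  IN=(all ⊤)  OUT=(all ⊤)
  B3:  IN=(all ⊤)  OUT=(all ⊤)
  B4:  IN=(all ⊤)  OUT=(all ⊤)
  B5:  IN=(all ⊤)  OUT={c:1; rest ⊤}
  B6:  IN={c:1; rest ⊤}  OUT={c:1, e:-2; rest ⊤}
  B7:  IN={c:1, e:-2; rest ⊤}  OUT={b:2, c:1, e:-2, f:3; rest ⊤}
  B8:  IN={b:2, c:1, e:-2, f:3; rest ⊤}  OUT={a:3, b:2, c:1, e:-2, f:3; rest ⊤}
  B9:  IN=(all ⊤)  OUT={a:-3; rest ⊤}

Merge at B9: IN[B9] = OUT[B0] ⊔ OUT[B8] = {a: ⊤, b: ⊤, c: ⊤, d: ⊤, e: ⊤, f: ⊤}
Applying B9's transfer function to that IN value gives OUT[B9] (row B9 above).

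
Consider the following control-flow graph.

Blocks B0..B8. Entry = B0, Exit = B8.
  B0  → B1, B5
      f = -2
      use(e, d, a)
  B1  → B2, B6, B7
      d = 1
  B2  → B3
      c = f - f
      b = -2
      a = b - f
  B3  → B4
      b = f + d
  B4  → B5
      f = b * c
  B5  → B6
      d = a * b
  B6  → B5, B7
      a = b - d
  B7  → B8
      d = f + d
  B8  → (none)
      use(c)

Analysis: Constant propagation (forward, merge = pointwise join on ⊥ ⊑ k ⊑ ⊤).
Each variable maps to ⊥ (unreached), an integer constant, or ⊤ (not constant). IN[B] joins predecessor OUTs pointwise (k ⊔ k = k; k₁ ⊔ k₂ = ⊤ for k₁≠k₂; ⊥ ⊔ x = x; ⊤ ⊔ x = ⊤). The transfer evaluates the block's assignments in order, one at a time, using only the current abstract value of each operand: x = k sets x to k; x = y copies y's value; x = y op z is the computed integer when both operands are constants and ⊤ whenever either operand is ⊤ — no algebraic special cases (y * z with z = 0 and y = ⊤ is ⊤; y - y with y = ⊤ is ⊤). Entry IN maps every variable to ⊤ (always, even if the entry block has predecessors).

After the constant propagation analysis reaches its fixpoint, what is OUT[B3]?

Answer: {a: 0, b: -1, c: 0, d: 1, e: ⊤, f: -2}

Derivation:
Per-block solution:
  B0:  IN=(all ⊤)  OUT={f:-2; rest ⊤}
  B1:  IN={f:-2; rest ⊤}  OUT={d:1, f:-2; rest ⊤}
  B2:  IN={d:1, f:-2; rest ⊤}  OUT={a:0, b:-2, c:0, d:1, f:-2; rest ⊤}
  B3:  IN={a:0, b:-2, c:0, d:1, f:-2; rest ⊤}  OUT={a:0, b:-1, c:0, d:1, f:-2; rest ⊤}
  B4:  IN={a:0, b:-1, c:0, d:1, f:-2; rest ⊤}  OUT={a:0, b:-1, c:0, d:1, f:0; rest ⊤}
  B5:  IN=(all ⊤)  OUT=(all ⊤)
  B6:  IN=(all ⊤)  OUT=(all ⊤)
  B7:  IN=(all ⊤)  OUT=(all ⊤)
  B8:  IN=(all ⊤)  OUT=(all ⊤)

Merge at B3: IN[B3] = OUT[B2] = {a: 0, b: -2, c: 0, d: 1, e: ⊤, f: -2}
Applying B3's transfer function to that IN value gives OUT[B3] (row B3 above).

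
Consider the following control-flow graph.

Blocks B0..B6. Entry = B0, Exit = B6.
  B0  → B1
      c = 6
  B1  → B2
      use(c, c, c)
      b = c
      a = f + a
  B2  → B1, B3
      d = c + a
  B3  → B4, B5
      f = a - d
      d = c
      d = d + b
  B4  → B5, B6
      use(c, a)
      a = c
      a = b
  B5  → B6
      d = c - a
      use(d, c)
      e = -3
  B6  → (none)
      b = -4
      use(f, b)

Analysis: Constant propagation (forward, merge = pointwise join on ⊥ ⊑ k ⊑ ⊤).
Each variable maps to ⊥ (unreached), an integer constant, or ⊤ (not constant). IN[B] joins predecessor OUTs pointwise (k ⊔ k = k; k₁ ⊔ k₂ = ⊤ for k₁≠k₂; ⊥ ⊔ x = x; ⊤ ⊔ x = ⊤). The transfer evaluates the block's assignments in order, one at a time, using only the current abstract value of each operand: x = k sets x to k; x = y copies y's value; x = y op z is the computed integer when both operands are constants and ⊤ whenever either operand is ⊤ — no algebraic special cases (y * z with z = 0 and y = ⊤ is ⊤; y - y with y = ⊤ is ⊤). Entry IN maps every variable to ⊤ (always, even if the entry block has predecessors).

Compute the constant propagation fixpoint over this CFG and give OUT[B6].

Converged values:
  B0:  IN=(all ⊤)  OUT={c:6; rest ⊤}
  B1:  IN={c:6; rest ⊤}  OUT={b:6, c:6; rest ⊤}
  B2:  IN={b:6, c:6; rest ⊤}  OUT={b:6, c:6; rest ⊤}
  B3:  IN={b:6, c:6; rest ⊤}  OUT={b:6, c:6, d:12; rest ⊤}
  B4:  IN={b:6, c:6, d:12; rest ⊤}  OUT={a:6, b:6, c:6, d:12; rest ⊤}
  B5:  IN={b:6, c:6, d:12; rest ⊤}  OUT={b:6, c:6, e:-3; rest ⊤}
  B6:  IN={b:6, c:6; rest ⊤}  OUT={b:-4, c:6; rest ⊤}

Merge at B6: IN[B6] = OUT[B4] ⊔ OUT[B5] = {a: ⊤, b: 6, c: 6, d: ⊤, e: ⊤, f: ⊤}
Applying B6's transfer function to that IN value gives OUT[B6] (row B6 above).

Answer: {a: ⊤, b: -4, c: 6, d: ⊤, e: ⊤, f: ⊤}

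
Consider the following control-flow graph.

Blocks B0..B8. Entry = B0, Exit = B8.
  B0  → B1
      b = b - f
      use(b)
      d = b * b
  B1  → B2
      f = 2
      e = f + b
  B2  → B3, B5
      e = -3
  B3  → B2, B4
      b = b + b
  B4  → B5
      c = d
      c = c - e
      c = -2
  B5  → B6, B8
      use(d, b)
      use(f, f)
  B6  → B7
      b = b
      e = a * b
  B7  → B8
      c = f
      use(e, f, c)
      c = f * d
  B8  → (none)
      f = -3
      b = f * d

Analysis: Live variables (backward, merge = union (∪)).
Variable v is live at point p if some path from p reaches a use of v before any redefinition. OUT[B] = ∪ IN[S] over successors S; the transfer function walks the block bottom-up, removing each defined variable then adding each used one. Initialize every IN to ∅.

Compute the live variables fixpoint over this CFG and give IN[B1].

Per-block solution:
  B0: | IN={a, b, f} | OUT={a, b, d}
  B1: | IN={a, b, d} | OUT={a, b, d, f}
  B2: | IN={a, b, d, f} | OUT={a, b, d, e, f}
  B3: | IN={a, b, d, e, f} | OUT={a, b, d, e, f}
  B4: | IN={a, b, d, e, f} | OUT={a, b, d, f}
  B5: | IN={a, b, d, f} | OUT={a, b, d, f}
  B6: | IN={a, b, d, f} | OUT={d, e, f}
  B7: | IN={d, e, f} | OUT={d}
  B8: | IN={d} | OUT={}

Merge at B1: OUT[B1] = IN[B2] = {a, b, d, f}
Applying B1's transfer function to that OUT value gives IN[B1] (row B1 above).

Answer: {a, b, d}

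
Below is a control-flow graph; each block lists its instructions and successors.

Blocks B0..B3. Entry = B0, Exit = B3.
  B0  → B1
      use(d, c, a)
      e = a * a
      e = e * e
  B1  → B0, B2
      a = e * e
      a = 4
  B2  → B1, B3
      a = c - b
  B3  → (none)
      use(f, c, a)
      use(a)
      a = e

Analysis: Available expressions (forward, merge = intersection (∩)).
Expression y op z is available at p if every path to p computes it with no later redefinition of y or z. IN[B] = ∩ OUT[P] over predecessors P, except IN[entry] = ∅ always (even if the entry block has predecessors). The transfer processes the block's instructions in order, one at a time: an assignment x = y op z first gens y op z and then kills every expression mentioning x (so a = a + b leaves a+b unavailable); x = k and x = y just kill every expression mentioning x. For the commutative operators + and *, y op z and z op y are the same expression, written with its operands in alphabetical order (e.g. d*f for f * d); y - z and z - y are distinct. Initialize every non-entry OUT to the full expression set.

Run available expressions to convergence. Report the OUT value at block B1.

Answer: {e*e}

Derivation:
Fixpoint table:
  B0:  IN={}  OUT={a*a}
  B1:  IN={}  OUT={e*e}
  B2:  IN={e*e}  OUT={c-b, e*e}
  B3:  IN={c-b, e*e}  OUT={c-b, e*e}

Merge at B1: IN[B1] = OUT[B0] ∩ OUT[B2] = {}
Applying B1's transfer function to that IN value gives OUT[B1] (row B1 above).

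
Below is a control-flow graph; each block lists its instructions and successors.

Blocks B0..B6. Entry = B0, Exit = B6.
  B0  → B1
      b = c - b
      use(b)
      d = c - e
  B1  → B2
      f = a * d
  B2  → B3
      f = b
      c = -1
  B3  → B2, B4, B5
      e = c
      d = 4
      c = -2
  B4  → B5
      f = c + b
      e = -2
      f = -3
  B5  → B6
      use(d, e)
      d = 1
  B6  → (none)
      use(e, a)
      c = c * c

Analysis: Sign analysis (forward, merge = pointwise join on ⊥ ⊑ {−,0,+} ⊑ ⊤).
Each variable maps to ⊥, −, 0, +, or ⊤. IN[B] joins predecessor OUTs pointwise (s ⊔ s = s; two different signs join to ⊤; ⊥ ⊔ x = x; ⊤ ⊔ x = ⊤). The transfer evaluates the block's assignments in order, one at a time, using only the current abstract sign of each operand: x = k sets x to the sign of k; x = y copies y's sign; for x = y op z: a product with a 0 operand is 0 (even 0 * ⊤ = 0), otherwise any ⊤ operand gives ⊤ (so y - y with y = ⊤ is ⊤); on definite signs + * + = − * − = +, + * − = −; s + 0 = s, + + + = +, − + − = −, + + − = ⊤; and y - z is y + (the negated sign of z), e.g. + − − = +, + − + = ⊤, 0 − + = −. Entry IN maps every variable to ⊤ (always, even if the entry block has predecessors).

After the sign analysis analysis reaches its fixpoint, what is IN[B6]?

Converged values:
  B0: | IN=(all ⊤) | OUT=(all ⊤)
  B1: | IN=(all ⊤) | OUT=(all ⊤)
  B2: | IN=(all ⊤) | OUT={c:-; rest ⊤}
  B3: | IN={c:-; rest ⊤} | OUT={c:-, d:+, e:-; rest ⊤}
  B4: | IN={c:-, d:+, e:-; rest ⊤} | OUT={c:-, d:+, e:-, f:-; rest ⊤}
  B5: | IN={c:-, d:+, e:-; rest ⊤} | OUT={c:-, d:+, e:-; rest ⊤}
  B6: | IN={c:-, d:+, e:-; rest ⊤} | OUT={c:+, d:+, e:-; rest ⊤}

Merge at B6: IN[B6] = OUT[B5] = {a: ⊤, b: ⊤, c: -, d: +, e: -, f: ⊤}

Answer: {a: ⊤, b: ⊤, c: -, d: +, e: -, f: ⊤}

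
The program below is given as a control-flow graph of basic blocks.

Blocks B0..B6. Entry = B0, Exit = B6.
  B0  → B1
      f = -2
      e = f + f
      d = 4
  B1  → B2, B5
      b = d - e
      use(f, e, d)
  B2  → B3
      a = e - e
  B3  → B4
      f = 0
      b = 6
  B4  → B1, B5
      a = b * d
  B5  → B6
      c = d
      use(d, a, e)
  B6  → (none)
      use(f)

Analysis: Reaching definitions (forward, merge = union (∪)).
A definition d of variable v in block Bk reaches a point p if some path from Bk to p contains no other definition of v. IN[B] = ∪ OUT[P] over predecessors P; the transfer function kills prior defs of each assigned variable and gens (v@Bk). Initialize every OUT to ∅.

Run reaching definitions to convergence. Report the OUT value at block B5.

Answer: {a@B4, b@B1, b@B3, c@B5, d@B0, e@B0, f@B0, f@B3}

Derivation:
Fixpoint table:
  B0:   IN={}   OUT={d@B0, e@B0, f@B0}
  B1:   IN={a@B4, b@B3, d@B0, e@B0, f@B0, f@B3}   OUT={a@B4, b@B1, d@B0, e@B0, f@B0, f@B3}
  B2:   IN={a@B4, b@B1, d@B0, e@B0, f@B0, f@B3}   OUT={a@B2, b@B1, d@B0, e@B0, f@B0, f@B3}
  B3:   IN={a@B2, b@B1, d@B0, e@B0, f@B0, f@B3}   OUT={a@B2, b@B3, d@B0, e@B0, f@B3}
  B4:   IN={a@B2, b@B3, d@B0, e@B0, f@B3}   OUT={a@B4, b@B3, d@B0, e@B0, f@B3}
  B5:   IN={a@B4, b@B1, b@B3, d@B0, e@B0, f@B0, f@B3}   OUT={a@B4, b@B1, b@B3, c@B5, d@B0, e@B0, f@B0, f@B3}
  B6:   IN={a@B4, b@B1, b@B3, c@B5, d@B0, e@B0, f@B0, f@B3}   OUT={a@B4, b@B1, b@B3, c@B5, d@B0, e@B0, f@B0, f@B3}

Merge at B5: IN[B5] = OUT[B1] ⊔ OUT[B4] = {a@B4, b@B1, b@B3, d@B0, e@B0, f@B0, f@B3}
Applying B5's transfer function to that IN value gives OUT[B5] (row B5 above).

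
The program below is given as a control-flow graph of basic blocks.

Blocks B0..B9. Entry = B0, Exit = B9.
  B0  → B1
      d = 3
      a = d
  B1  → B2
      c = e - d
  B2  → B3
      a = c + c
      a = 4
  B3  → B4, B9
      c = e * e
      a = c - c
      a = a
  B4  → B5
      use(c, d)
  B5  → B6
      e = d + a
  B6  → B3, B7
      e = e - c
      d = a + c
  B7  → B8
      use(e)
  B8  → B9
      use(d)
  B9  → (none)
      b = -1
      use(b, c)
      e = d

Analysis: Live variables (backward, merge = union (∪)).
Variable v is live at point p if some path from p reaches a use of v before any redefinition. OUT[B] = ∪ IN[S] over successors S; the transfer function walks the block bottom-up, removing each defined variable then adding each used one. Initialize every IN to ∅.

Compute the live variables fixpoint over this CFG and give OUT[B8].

Per-block solution:
  B0:   IN={e}   OUT={d, e}
  B1:   IN={d, e}   OUT={c, d, e}
  B2:   IN={c, d, e}   OUT={d, e}
  B3:   IN={d, e}   OUT={a, c, d}
  B4:   IN={a, c, d}   OUT={a, c, d}
  B5:   IN={a, c, d}   OUT={a, c, e}
  B6:   IN={a, c, e}   OUT={c, d, e}
  B7:   IN={c, d, e}   OUT={c, d}
  B8:   IN={c, d}   OUT={c, d}
  B9:   IN={c, d}   OUT={}

Merge at B8: OUT[B8] = IN[B9] = {c, d}

Answer: {c, d}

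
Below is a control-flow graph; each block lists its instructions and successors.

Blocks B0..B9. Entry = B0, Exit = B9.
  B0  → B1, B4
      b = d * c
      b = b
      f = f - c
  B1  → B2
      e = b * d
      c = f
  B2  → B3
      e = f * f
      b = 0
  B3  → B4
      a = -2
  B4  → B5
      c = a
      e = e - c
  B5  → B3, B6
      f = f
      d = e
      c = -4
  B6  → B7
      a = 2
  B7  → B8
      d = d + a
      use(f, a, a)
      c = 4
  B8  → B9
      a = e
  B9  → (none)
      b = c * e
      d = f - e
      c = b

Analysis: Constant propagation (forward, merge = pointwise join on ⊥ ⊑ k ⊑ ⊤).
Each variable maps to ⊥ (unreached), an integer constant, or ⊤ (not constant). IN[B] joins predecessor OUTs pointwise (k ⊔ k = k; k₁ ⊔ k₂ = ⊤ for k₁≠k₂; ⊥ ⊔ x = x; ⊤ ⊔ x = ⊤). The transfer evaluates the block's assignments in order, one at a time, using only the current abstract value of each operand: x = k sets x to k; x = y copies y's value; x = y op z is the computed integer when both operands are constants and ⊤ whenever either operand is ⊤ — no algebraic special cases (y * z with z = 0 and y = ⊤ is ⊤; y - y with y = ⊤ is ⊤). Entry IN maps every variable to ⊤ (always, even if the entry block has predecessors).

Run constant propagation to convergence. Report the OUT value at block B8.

Answer: {a: ⊤, b: ⊤, c: 4, d: ⊤, e: ⊤, f: ⊤}

Working:
Per-block solution:
  B0:   IN=(all ⊤)   OUT=(all ⊤)
  B1:   IN=(all ⊤)   OUT=(all ⊤)
  B2:   IN=(all ⊤)   OUT={b:0; rest ⊤}
  B3:   IN=(all ⊤)   OUT={a:-2; rest ⊤}
  B4:   IN=(all ⊤)   OUT=(all ⊤)
  B5:   IN=(all ⊤)   OUT={c:-4; rest ⊤}
  B6:   IN={c:-4; rest ⊤}   OUT={a:2, c:-4; rest ⊤}
  B7:   IN={a:2, c:-4; rest ⊤}   OUT={a:2, c:4; rest ⊤}
  B8:   IN={a:2, c:4; rest ⊤}   OUT={c:4; rest ⊤}
  B9:   IN={c:4; rest ⊤}   OUT=(all ⊤)

Merge at B8: IN[B8] = OUT[B7] = {a: 2, b: ⊤, c: 4, d: ⊤, e: ⊤, f: ⊤}
Applying B8's transfer function to that IN value gives OUT[B8] (row B8 above).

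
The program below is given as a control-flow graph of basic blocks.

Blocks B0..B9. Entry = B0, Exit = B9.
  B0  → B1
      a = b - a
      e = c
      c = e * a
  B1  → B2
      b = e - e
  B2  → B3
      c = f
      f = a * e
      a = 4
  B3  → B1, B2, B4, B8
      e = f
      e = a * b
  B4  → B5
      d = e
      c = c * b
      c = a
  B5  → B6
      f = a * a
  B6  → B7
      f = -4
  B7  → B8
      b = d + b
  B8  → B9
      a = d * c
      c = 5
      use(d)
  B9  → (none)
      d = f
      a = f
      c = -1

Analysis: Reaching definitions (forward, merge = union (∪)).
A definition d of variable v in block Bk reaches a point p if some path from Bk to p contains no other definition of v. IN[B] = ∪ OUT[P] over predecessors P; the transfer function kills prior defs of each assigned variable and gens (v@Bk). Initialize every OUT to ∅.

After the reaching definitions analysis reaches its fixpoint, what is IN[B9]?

Converged values:
  B0:  IN={}  OUT={a@B0, c@B0, e@B0}
  B1:  IN={a@B0, a@B2, b@B1, c@B0, c@B2, e@B0, e@B3, f@B2}  OUT={a@B0, a@B2, b@B1, c@B0, c@B2, e@B0, e@B3, f@B2}
  B2:  IN={a@B0, a@B2, b@B1, c@B0, c@B2, e@B0, e@B3, f@B2}  OUT={a@B2, b@B1, c@B2, e@B0, e@B3, f@B2}
  B3:  IN={a@B2, b@B1, c@B2, e@B0, e@B3, f@B2}  OUT={a@B2, b@B1, c@B2, e@B3, f@B2}
  B4:  IN={a@B2, b@B1, c@B2, e@B3, f@B2}  OUT={a@B2, b@B1, c@B4, d@B4, e@B3, f@B2}
  B5:  IN={a@B2, b@B1, c@B4, d@B4, e@B3, f@B2}  OUT={a@B2, b@B1, c@B4, d@B4, e@B3, f@B5}
  B6:  IN={a@B2, b@B1, c@B4, d@B4, e@B3, f@B5}  OUT={a@B2, b@B1, c@B4, d@B4, e@B3, f@B6}
  B7:  IN={a@B2, b@B1, c@B4, d@B4, e@B3, f@B6}  OUT={a@B2, b@B7, c@B4, d@B4, e@B3, f@B6}
  B8:  IN={a@B2, b@B1, b@B7, c@B2, c@B4, d@B4, e@B3, f@B2, f@B6}  OUT={a@B8, b@B1, b@B7, c@B8, d@B4, e@B3, f@B2, f@B6}
  B9:  IN={a@B8, b@B1, b@B7, c@B8, d@B4, e@B3, f@B2, f@B6}  OUT={a@B9, b@B1, b@B7, c@B9, d@B9, e@B3, f@B2, f@B6}

Merge at B9: IN[B9] = OUT[B8] = {a@B8, b@B1, b@B7, c@B8, d@B4, e@B3, f@B2, f@B6}

Answer: {a@B8, b@B1, b@B7, c@B8, d@B4, e@B3, f@B2, f@B6}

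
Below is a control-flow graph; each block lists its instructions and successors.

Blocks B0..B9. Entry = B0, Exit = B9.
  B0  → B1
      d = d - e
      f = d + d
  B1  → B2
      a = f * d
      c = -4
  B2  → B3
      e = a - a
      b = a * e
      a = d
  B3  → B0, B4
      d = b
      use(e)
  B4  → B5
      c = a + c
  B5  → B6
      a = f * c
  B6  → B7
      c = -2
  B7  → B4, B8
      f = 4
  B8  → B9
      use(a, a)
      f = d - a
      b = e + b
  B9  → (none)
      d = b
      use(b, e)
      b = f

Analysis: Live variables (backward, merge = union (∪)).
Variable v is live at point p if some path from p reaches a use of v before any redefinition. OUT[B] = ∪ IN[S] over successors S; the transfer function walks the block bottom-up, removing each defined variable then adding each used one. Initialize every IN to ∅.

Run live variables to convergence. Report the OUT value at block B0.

Per-block solution:
  B0:   IN={d, e}   OUT={d, f}
  B1:   IN={d, f}   OUT={a, c, d, f}
  B2:   IN={a, c, d, f}   OUT={a, b, c, e, f}
  B3:   IN={a, b, c, e, f}   OUT={a, b, c, d, e, f}
  B4:   IN={a, b, c, d, e, f}   OUT={b, c, d, e, f}
  B5:   IN={b, c, d, e, f}   OUT={a, b, d, e}
  B6:   IN={a, b, d, e}   OUT={a, b, c, d, e}
  B7:   IN={a, b, c, d, e}   OUT={a, b, c, d, e, f}
  B8:   IN={a, b, d, e}   OUT={b, e, f}
  B9:   IN={b, e, f}   OUT={}

Merge at B0: OUT[B0] = IN[B1] = {d, f}

Answer: {d, f}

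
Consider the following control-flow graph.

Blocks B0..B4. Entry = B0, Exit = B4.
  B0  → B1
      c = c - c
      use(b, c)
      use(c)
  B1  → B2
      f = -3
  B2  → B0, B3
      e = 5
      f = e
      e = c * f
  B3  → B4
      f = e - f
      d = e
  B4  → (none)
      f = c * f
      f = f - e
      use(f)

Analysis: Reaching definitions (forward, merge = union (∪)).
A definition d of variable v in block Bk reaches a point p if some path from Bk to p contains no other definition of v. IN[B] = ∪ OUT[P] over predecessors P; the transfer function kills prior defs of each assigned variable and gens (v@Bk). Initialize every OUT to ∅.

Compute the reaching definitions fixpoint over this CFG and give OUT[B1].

Answer: {c@B0, e@B2, f@B1}

Derivation:
Converged values:
  B0:  IN={c@B0, e@B2, f@B2}  OUT={c@B0, e@B2, f@B2}
  B1:  IN={c@B0, e@B2, f@B2}  OUT={c@B0, e@B2, f@B1}
  B2:  IN={c@B0, e@B2, f@B1}  OUT={c@B0, e@B2, f@B2}
  B3:  IN={c@B0, e@B2, f@B2}  OUT={c@B0, d@B3, e@B2, f@B3}
  B4:  IN={c@B0, d@B3, e@B2, f@B3}  OUT={c@B0, d@B3, e@B2, f@B4}

Merge at B1: IN[B1] = OUT[B0] = {c@B0, e@B2, f@B2}
Applying B1's transfer function to that IN value gives OUT[B1] (row B1 above).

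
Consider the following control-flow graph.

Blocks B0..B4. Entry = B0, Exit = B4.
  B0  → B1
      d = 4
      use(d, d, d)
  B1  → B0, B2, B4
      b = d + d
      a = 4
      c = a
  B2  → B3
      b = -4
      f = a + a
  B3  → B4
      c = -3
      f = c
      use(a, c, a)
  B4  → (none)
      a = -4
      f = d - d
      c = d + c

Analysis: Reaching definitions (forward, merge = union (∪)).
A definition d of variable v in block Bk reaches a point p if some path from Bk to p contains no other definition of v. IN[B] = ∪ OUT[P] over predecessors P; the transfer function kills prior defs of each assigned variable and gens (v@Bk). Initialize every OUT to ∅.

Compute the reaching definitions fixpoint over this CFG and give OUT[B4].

Per-block solution:
  B0: | IN={a@B1, b@B1, c@B1, d@B0} | OUT={a@B1, b@B1, c@B1, d@B0}
  B1: | IN={a@B1, b@B1, c@B1, d@B0} | OUT={a@B1, b@B1, c@B1, d@B0}
  B2: | IN={a@B1, b@B1, c@B1, d@B0} | OUT={a@B1, b@B2, c@B1, d@B0, f@B2}
  B3: | IN={a@B1, b@B2, c@B1, d@B0, f@B2} | OUT={a@B1, b@B2, c@B3, d@B0, f@B3}
  B4: | IN={a@B1, b@B1, b@B2, c@B1, c@B3, d@B0, f@B3} | OUT={a@B4, b@B1, b@B2, c@B4, d@B0, f@B4}

Merge at B4: IN[B4] = OUT[B1] ⊔ OUT[B3] = {a@B1, b@B1, b@B2, c@B1, c@B3, d@B0, f@B3}
Applying B4's transfer function to that IN value gives OUT[B4] (row B4 above).

Answer: {a@B4, b@B1, b@B2, c@B4, d@B0, f@B4}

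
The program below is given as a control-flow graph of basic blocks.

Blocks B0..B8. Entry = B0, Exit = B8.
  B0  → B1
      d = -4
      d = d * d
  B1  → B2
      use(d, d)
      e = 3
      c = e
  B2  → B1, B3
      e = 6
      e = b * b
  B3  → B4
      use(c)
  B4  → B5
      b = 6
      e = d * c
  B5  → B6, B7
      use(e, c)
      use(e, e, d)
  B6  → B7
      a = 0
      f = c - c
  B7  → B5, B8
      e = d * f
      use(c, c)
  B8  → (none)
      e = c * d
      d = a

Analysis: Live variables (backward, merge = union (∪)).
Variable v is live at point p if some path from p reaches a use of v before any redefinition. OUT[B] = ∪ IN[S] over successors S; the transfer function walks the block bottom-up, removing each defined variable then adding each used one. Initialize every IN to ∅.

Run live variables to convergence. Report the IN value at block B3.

Converged values:
  B0:  IN={a, b, f}  OUT={a, b, d, f}
  B1:  IN={a, b, d, f}  OUT={a, b, c, d, f}
  B2:  IN={a, b, c, d, f}  OUT={a, b, c, d, f}
  B3:  IN={a, c, d, f}  OUT={a, c, d, f}
  B4:  IN={a, c, d, f}  OUT={a, c, d, e, f}
  B5:  IN={a, c, d, e, f}  OUT={a, c, d, f}
  B6:  IN={c, d}  OUT={a, c, d, f}
  B7:  IN={a, c, d, f}  OUT={a, c, d, e, f}
  B8:  IN={a, c, d}  OUT={}

Merge at B3: OUT[B3] = IN[B4] = {a, c, d, f}
Applying B3's transfer function to that OUT value gives IN[B3] (row B3 above).

Answer: {a, c, d, f}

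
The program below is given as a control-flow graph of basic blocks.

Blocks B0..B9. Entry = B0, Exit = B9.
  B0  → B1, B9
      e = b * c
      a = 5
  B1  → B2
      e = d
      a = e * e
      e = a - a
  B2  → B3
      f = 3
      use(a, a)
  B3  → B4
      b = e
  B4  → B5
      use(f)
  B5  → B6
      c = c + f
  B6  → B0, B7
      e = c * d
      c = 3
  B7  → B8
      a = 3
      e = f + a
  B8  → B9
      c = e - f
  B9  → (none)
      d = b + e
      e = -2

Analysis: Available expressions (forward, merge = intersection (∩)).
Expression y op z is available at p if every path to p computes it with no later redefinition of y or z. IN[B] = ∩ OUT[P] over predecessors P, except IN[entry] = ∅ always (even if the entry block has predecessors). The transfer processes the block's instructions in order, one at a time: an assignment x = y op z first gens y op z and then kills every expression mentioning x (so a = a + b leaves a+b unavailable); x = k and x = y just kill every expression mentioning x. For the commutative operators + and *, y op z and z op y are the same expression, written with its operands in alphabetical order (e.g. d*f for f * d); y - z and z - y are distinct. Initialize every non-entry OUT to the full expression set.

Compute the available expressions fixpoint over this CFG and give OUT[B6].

Answer: {a-a}

Derivation:
Converged values:
  B0:  IN={}  OUT={b*c}
  B1:  IN={b*c}  OUT={a-a, b*c}
  B2:  IN={a-a, b*c}  OUT={a-a, b*c}
  B3:  IN={a-a, b*c}  OUT={a-a}
  B4:  IN={a-a}  OUT={a-a}
  B5:  IN={a-a}  OUT={a-a}
  B6:  IN={a-a}  OUT={a-a}
  B7:  IN={a-a}  OUT={a+f}
  B8:  IN={a+f}  OUT={a+f, e-f}
  B9:  IN={}  OUT={}

Merge at B6: IN[B6] = OUT[B5] = {a-a}
Applying B6's transfer function to that IN value gives OUT[B6] (row B6 above).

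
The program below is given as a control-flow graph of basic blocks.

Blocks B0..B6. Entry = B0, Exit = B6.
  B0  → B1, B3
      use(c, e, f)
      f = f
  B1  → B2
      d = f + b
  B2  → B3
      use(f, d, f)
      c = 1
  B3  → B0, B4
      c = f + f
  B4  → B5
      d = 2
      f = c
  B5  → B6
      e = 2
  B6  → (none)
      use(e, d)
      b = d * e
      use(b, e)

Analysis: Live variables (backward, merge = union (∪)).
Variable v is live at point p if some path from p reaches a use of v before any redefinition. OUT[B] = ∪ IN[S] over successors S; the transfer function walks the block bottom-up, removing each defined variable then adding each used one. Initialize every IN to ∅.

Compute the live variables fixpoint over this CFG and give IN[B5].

Answer: {d}

Derivation:
Converged values:
  B0:  IN={b, c, e, f}  OUT={b, e, f}
  B1:  IN={b, e, f}  OUT={b, d, e, f}
  B2:  IN={b, d, e, f}  OUT={b, e, f}
  B3:  IN={b, e, f}  OUT={b, c, e, f}
  B4:  IN={c}  OUT={d}
  B5:  IN={d}  OUT={d, e}
  B6:  IN={d, e}  OUT={}

Merge at B5: OUT[B5] = IN[B6] = {d, e}
Applying B5's transfer function to that OUT value gives IN[B5] (row B5 above).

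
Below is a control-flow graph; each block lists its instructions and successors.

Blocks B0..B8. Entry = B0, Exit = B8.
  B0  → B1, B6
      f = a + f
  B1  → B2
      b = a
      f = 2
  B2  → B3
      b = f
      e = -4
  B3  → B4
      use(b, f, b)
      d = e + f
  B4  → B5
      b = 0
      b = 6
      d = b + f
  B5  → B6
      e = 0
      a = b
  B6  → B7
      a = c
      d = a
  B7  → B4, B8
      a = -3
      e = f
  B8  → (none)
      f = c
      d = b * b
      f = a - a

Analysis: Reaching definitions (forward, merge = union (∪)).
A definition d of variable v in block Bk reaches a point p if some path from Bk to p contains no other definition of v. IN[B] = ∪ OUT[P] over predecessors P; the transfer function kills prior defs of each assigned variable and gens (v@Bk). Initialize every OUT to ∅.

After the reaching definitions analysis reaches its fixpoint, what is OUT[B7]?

Answer: {a@B7, b@B4, d@B6, e@B7, f@B0, f@B1}

Working:
Fixpoint table:
  B0: | IN={} | OUT={f@B0}
  B1: | IN={f@B0} | OUT={b@B1, f@B1}
  B2: | IN={b@B1, f@B1} | OUT={b@B2, e@B2, f@B1}
  B3: | IN={b@B2, e@B2, f@B1} | OUT={b@B2, d@B3, e@B2, f@B1}
  B4: | IN={a@B7, b@B2, b@B4, d@B3, d@B6, e@B2, e@B7, f@B0, f@B1} | OUT={a@B7, b@B4, d@B4, e@B2, e@B7, f@B0, f@B1}
  B5: | IN={a@B7, b@B4, d@B4, e@B2, e@B7, f@B0, f@B1} | OUT={a@B5, b@B4, d@B4, e@B5, f@B0, f@B1}
  B6: | IN={a@B5, b@B4, d@B4, e@B5, f@B0, f@B1} | OUT={a@B6, b@B4, d@B6, e@B5, f@B0, f@B1}
  B7: | IN={a@B6, b@B4, d@B6, e@B5, f@B0, f@B1} | OUT={a@B7, b@B4, d@B6, e@B7, f@B0, f@B1}
  B8: | IN={a@B7, b@B4, d@B6, e@B7, f@B0, f@B1} | OUT={a@B7, b@B4, d@B8, e@B7, f@B8}

Merge at B7: IN[B7] = OUT[B6] = {a@B6, b@B4, d@B6, e@B5, f@B0, f@B1}
Applying B7's transfer function to that IN value gives OUT[B7] (row B7 above).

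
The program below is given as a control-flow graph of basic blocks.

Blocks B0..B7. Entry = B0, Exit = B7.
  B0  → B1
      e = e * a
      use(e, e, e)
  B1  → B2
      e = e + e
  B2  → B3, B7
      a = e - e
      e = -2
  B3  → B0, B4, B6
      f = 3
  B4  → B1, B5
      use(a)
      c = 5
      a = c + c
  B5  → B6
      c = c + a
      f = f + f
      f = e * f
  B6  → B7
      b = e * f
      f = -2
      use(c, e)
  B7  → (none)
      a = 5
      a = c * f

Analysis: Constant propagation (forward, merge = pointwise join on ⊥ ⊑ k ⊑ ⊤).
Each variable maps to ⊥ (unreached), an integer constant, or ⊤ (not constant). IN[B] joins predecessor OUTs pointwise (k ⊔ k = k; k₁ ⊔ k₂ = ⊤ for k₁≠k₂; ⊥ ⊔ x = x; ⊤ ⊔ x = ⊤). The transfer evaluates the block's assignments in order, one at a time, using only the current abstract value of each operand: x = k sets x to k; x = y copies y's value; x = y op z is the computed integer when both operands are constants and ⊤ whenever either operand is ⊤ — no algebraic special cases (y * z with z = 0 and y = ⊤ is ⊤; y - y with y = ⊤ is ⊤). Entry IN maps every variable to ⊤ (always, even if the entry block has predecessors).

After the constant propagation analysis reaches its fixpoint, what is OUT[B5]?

Per-block solution:
  B0:   IN=(all ⊤)   OUT=(all ⊤)
  B1:   IN=(all ⊤)   OUT=(all ⊤)
  B2:   IN=(all ⊤)   OUT={e:-2; rest ⊤}
  B3:   IN={e:-2; rest ⊤}   OUT={e:-2, f:3; rest ⊤}
  B4:   IN={e:-2, f:3; rest ⊤}   OUT={a:10, c:5, e:-2, f:3; rest ⊤}
  B5:   IN={a:10, c:5, e:-2, f:3; rest ⊤}   OUT={a:10, c:15, e:-2, f:-12; rest ⊤}
  B6:   IN={e:-2; rest ⊤}   OUT={e:-2, f:-2; rest ⊤}
  B7:   IN={e:-2; rest ⊤}   OUT={e:-2; rest ⊤}

Merge at B5: IN[B5] = OUT[B4] = {a: 10, b: ⊤, c: 5, d: ⊤, e: -2, f: 3}
Applying B5's transfer function to that IN value gives OUT[B5] (row B5 above).

Answer: {a: 10, b: ⊤, c: 15, d: ⊤, e: -2, f: -12}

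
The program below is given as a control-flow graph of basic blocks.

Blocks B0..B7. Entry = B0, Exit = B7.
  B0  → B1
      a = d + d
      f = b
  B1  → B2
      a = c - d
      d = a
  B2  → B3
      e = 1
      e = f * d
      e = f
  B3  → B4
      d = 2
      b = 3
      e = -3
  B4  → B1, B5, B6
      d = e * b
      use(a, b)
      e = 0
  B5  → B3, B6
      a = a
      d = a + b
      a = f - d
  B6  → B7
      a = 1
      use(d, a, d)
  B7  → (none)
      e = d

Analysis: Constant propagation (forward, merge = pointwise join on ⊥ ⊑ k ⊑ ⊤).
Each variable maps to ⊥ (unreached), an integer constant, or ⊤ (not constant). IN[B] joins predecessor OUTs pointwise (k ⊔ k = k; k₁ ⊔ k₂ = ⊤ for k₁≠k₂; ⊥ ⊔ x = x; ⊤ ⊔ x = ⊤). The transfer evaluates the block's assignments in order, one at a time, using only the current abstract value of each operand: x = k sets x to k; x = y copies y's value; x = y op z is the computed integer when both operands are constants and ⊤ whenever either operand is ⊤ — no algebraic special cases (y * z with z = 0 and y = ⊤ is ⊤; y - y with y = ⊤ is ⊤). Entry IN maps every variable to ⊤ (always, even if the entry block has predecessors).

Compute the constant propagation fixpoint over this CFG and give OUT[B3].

Converged values:
  B0:  IN=(all ⊤)  OUT=(all ⊤)
  B1:  IN=(all ⊤)  OUT=(all ⊤)
  B2:  IN=(all ⊤)  OUT=(all ⊤)
  B3:  IN=(all ⊤)  OUT={b:3, d:2, e:-3; rest ⊤}
  B4:  IN={b:3, d:2, e:-3; rest ⊤}  OUT={b:3, d:-9, e:0; rest ⊤}
  B5:  IN={b:3, d:-9, e:0; rest ⊤}  OUT={b:3, e:0; rest ⊤}
  B6:  IN={b:3, e:0; rest ⊤}  OUT={a:1, b:3, e:0; rest ⊤}
  B7:  IN={a:1, b:3, e:0; rest ⊤}  OUT={a:1, b:3; rest ⊤}

Merge at B3: IN[B3] = OUT[B2] ⊔ OUT[B5] = {a: ⊤, b: ⊤, c: ⊤, d: ⊤, e: ⊤, f: ⊤}
Applying B3's transfer function to that IN value gives OUT[B3] (row B3 above).

Answer: {a: ⊤, b: 3, c: ⊤, d: 2, e: -3, f: ⊤}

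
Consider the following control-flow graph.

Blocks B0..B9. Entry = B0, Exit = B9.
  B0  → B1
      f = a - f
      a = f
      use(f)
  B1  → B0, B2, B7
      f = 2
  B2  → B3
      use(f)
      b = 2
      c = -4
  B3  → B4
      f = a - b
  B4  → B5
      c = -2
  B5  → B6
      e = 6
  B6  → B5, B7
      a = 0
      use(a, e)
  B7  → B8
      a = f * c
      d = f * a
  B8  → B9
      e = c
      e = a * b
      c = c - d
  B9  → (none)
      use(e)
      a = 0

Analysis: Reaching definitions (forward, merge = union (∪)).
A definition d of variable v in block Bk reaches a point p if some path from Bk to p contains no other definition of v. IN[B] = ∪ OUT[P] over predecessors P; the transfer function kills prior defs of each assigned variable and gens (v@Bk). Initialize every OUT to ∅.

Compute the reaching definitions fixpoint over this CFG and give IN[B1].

Fixpoint table:
  B0:   IN={a@B0, f@B1}   OUT={a@B0, f@B0}
  B1:   IN={a@B0, f@B0}   OUT={a@B0, f@B1}
  B2:   IN={a@B0, f@B1}   OUT={a@B0, b@B2, c@B2, f@B1}
  B3:   IN={a@B0, b@B2, c@B2, f@B1}   OUT={a@B0, b@B2, c@B2, f@B3}
  B4:   IN={a@B0, b@B2, c@B2, f@B3}   OUT={a@B0, b@B2, c@B4, f@B3}
  B5:   IN={a@B0, a@B6, b@B2, c@B4, e@B5, f@B3}   OUT={a@B0, a@B6, b@B2, c@B4, e@B5, f@B3}
  B6:   IN={a@B0, a@B6, b@B2, c@B4, e@B5, f@B3}   OUT={a@B6, b@B2, c@B4, e@B5, f@B3}
  B7:   IN={a@B0, a@B6, b@B2, c@B4, e@B5, f@B1, f@B3}   OUT={a@B7, b@B2, c@B4, d@B7, e@B5, f@B1, f@B3}
  B8:   IN={a@B7, b@B2, c@B4, d@B7, e@B5, f@B1, f@B3}   OUT={a@B7, b@B2, c@B8, d@B7, e@B8, f@B1, f@B3}
  B9:   IN={a@B7, b@B2, c@B8, d@B7, e@B8, f@B1, f@B3}   OUT={a@B9, b@B2, c@B8, d@B7, e@B8, f@B1, f@B3}

Merge at B1: IN[B1] = OUT[B0] = {a@B0, f@B0}

Answer: {a@B0, f@B0}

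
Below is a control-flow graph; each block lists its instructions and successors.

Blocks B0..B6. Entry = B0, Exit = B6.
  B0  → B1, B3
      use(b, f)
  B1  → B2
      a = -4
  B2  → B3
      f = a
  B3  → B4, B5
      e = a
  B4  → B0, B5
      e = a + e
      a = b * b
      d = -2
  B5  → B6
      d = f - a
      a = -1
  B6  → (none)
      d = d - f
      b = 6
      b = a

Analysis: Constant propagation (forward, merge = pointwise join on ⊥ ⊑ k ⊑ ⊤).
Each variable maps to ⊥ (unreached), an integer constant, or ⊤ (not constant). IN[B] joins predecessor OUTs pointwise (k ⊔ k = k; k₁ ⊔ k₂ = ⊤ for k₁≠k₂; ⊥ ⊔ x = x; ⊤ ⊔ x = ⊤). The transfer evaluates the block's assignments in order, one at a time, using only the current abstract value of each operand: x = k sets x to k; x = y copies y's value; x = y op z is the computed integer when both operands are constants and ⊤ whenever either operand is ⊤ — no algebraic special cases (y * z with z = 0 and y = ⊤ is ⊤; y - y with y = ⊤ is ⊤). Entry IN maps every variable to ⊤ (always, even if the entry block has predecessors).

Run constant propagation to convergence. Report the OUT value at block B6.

Answer: {a: -1, b: -1, c: ⊤, d: ⊤, e: ⊤, f: ⊤}

Derivation:
Per-block solution:
  B0:  IN=(all ⊤)  OUT=(all ⊤)
  B1:  IN=(all ⊤)  OUT={a:-4; rest ⊤}
  B2:  IN={a:-4; rest ⊤}  OUT={a:-4, f:-4; rest ⊤}
  B3:  IN=(all ⊤)  OUT=(all ⊤)
  B4:  IN=(all ⊤)  OUT={d:-2; rest ⊤}
  B5:  IN=(all ⊤)  OUT={a:-1; rest ⊤}
  B6:  IN={a:-1; rest ⊤}  OUT={a:-1, b:-1; rest ⊤}

Merge at B6: IN[B6] = OUT[B5] = {a: -1, b: ⊤, c: ⊤, d: ⊤, e: ⊤, f: ⊤}
Applying B6's transfer function to that IN value gives OUT[B6] (row B6 above).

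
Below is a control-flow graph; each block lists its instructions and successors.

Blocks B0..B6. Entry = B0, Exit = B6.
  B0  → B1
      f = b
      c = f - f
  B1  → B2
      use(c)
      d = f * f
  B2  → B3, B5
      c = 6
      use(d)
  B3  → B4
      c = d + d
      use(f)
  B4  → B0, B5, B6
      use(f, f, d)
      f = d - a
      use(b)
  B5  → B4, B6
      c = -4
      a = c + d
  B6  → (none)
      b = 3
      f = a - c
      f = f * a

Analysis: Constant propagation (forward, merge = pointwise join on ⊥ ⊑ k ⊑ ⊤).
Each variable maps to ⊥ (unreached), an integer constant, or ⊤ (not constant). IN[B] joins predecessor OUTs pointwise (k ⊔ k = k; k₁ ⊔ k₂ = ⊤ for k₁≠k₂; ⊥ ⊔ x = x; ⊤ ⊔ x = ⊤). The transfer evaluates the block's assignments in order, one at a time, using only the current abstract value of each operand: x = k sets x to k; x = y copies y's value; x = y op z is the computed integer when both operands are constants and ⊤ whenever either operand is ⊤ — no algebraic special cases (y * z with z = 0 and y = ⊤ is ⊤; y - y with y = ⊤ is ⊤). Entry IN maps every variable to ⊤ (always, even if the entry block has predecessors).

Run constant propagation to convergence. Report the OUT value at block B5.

Fixpoint table:
  B0:  IN=(all ⊤)  OUT=(all ⊤)
  B1:  IN=(all ⊤)  OUT=(all ⊤)
  B2:  IN=(all ⊤)  OUT={c:6; rest ⊤}
  B3:  IN={c:6; rest ⊤}  OUT=(all ⊤)
  B4:  IN=(all ⊤)  OUT=(all ⊤)
  B5:  IN=(all ⊤)  OUT={c:-4; rest ⊤}
  B6:  IN=(all ⊤)  OUT={b:3; rest ⊤}

Merge at B5: IN[B5] = OUT[B2] ⊔ OUT[B4] = {a: ⊤, b: ⊤, c: ⊤, d: ⊤, e: ⊤, f: ⊤}
Applying B5's transfer function to that IN value gives OUT[B5] (row B5 above).

Answer: {a: ⊤, b: ⊤, c: -4, d: ⊤, e: ⊤, f: ⊤}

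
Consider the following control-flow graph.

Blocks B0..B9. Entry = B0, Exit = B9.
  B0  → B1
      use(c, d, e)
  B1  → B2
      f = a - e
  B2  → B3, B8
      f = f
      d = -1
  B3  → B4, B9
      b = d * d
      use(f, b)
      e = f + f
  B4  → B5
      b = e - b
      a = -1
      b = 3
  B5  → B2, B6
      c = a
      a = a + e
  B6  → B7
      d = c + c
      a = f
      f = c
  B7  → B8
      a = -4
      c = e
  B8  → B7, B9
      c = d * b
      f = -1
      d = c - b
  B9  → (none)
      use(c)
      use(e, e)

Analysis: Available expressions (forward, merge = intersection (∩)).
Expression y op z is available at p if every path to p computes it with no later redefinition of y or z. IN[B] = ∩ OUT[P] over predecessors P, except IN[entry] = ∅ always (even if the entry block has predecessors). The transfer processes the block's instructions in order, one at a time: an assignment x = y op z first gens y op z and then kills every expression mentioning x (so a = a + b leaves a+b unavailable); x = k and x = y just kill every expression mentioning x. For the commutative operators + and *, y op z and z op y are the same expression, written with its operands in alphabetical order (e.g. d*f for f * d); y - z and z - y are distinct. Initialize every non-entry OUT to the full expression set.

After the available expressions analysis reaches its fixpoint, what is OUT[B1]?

Converged values:
  B0:  IN={}  OUT={}
  B1:  IN={}  OUT={a-e}
  B2:  IN={}  OUT={}
  B3:  IN={}  OUT={d*d, f+f}
  B4:  IN={d*d, f+f}  OUT={d*d, f+f}
  B5:  IN={d*d, f+f}  OUT={d*d, f+f}
  B6:  IN={d*d, f+f}  OUT={c+c}
  B7:  IN={}  OUT={}
  B8:  IN={}  OUT={c-b}
  B9:  IN={}  OUT={}

Merge at B1: IN[B1] = OUT[B0] = {}
Applying B1's transfer function to that IN value gives OUT[B1] (row B1 above).

Answer: {a-e}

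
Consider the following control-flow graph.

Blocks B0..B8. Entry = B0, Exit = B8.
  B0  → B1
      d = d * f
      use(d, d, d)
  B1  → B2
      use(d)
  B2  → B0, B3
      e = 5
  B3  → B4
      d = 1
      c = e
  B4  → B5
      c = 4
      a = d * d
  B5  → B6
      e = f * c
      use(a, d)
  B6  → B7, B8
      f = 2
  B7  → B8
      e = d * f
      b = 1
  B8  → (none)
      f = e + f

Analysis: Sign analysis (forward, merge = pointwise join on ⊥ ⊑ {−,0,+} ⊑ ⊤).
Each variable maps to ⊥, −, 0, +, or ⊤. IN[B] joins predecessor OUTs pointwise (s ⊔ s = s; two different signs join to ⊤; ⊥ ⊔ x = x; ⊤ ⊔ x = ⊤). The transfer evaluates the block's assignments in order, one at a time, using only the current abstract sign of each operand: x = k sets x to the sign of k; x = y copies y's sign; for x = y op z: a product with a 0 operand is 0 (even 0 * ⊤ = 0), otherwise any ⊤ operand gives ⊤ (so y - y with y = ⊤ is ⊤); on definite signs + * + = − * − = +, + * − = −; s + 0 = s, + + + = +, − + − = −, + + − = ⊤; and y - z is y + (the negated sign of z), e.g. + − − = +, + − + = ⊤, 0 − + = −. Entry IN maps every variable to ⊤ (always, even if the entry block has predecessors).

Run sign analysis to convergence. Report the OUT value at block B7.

Answer: {a: +, b: +, c: +, d: +, e: +, f: +}

Derivation:
Fixpoint table:
  B0: | IN=(all ⊤) | OUT=(all ⊤)
  B1: | IN=(all ⊤) | OUT=(all ⊤)
  B2: | IN=(all ⊤) | OUT={e:+; rest ⊤}
  B3: | IN={e:+; rest ⊤} | OUT={c:+, d:+, e:+; rest ⊤}
  B4: | IN={c:+, d:+, e:+; rest ⊤} | OUT={a:+, c:+, d:+, e:+; rest ⊤}
  B5: | IN={a:+, c:+, d:+, e:+; rest ⊤} | OUT={a:+, c:+, d:+; rest ⊤}
  B6: | IN={a:+, c:+, d:+; rest ⊤} | OUT={a:+, c:+, d:+, f:+; rest ⊤}
  B7: | IN={a:+, c:+, d:+, f:+; rest ⊤} | OUT={a:+, b:+, c:+, d:+, e:+, f:+; rest ⊤}
  B8: | IN={a:+, c:+, d:+, f:+; rest ⊤} | OUT={a:+, c:+, d:+; rest ⊤}

Merge at B7: IN[B7] = OUT[B6] = {a: +, b: ⊤, c: +, d: +, e: ⊤, f: +}
Applying B7's transfer function to that IN value gives OUT[B7] (row B7 above).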